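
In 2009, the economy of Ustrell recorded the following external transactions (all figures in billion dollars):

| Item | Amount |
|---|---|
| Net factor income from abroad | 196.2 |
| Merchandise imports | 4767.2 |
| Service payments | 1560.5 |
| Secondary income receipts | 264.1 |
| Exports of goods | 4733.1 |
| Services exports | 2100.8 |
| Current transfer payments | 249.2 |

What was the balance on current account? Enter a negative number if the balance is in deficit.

Goods balance = 4733.1 - 4767.2 = -34.1
Services balance = 2100.8 - 1560.5 = 540.3
Trade balance (goods + services) = -34.1 + 540.3 = 506.2
Net primary income = 196.2
Net secondary income = 264.1 - 249.2 = 14.9
Current account = 506.2 + 196.2 + 14.9 = 717.3

717.3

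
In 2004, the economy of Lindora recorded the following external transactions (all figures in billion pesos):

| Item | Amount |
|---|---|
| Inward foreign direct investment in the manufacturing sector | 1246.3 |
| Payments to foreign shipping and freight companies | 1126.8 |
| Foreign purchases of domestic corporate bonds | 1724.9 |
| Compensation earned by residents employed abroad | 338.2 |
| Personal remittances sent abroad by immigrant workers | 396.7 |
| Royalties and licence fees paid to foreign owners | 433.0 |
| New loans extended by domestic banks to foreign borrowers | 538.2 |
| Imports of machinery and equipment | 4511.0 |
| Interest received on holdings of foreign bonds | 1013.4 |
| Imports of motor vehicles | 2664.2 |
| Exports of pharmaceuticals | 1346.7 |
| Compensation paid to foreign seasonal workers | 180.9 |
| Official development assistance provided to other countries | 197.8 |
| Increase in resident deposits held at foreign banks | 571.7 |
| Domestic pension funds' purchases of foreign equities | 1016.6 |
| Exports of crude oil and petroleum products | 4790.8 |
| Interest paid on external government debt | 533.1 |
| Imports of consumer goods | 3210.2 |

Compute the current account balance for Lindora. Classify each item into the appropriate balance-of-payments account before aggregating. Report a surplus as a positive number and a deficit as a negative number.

-5764.6

Goods: 1346.7 - 3210.2 + 4790.8 - 2664.2 - 4511.0 = -4247.9
Services: -1126.8 - 433.0 = -1559.8
Primary income: -533.1 - 180.9 + 1013.4 + 338.2 = 637.6
Secondary income: -197.8 - 396.7 = -594.5
Current account = (-4247.9) + (-1559.8) + 637.6 + (-594.5) = -5764.6
(Excluded from the current account — financial account: inward foreign direct investment in the manufacturing sector 1246.3, foreign purchases of domestic corporate bonds 1724.9, new loans extended by domestic banks to foreign borrowers 538.2, increase in resident deposits held at foreign banks 571.7, domestic pension funds' purchases of foreign equities 1016.6.)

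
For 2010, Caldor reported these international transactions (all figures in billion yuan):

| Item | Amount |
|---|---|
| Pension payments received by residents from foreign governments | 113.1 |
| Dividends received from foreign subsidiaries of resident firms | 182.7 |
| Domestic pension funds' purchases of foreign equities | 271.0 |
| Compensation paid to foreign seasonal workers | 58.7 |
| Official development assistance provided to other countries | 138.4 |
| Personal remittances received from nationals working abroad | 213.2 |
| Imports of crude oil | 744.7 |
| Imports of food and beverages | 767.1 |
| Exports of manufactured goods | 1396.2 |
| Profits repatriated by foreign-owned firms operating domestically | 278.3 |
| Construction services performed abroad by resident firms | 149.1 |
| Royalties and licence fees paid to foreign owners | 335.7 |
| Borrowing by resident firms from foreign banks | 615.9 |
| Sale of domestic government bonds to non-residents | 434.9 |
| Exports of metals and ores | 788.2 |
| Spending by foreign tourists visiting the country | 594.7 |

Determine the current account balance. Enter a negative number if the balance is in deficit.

1114.3

Goods: -744.7 + 788.2 - 767.1 + 1396.2 = 672.6
Services: 594.7 - 335.7 + 149.1 = 408.1
Primary income: -278.3 + 182.7 - 58.7 = -154.3
Secondary income: -138.4 + 213.2 + 113.1 = 187.9
Current account = 672.6 + 408.1 + (-154.3) + 187.9 = 1114.3
(Excluded from the current account — financial account: domestic pension funds' purchases of foreign equities 271.0, borrowing by resident firms from foreign banks 615.9, sale of domestic government bonds to non-residents 434.9.)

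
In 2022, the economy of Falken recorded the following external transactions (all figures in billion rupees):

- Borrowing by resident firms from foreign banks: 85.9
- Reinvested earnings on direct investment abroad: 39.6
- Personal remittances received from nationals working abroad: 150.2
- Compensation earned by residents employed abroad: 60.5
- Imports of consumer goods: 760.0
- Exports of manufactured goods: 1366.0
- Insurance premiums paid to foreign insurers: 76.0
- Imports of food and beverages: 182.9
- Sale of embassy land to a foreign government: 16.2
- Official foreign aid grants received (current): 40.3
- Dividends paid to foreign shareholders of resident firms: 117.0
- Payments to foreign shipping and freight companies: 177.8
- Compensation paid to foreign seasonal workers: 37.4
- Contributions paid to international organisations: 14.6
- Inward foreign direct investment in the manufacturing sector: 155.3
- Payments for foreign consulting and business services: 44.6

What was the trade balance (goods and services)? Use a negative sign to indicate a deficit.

Goods: -760.0 + 1366.0 - 182.9 = 423.1
Services: -44.6 - 177.8 - 76.0 = -298.4
Trade balance = 423.1 + (-298.4) = 124.7
(Excluded from the trade balance — financial account: borrowing by resident firms from foreign banks 85.9, inward foreign direct investment in the manufacturing sector 155.3; primary income: reinvested earnings on direct investment abroad 39.6, compensation earned by residents employed abroad 60.5, dividends paid to foreign shareholders of resident firms 117.0, compensation paid to foreign seasonal workers 37.4; secondary income: personal remittances received from nationals working abroad 150.2, official foreign aid grants received (current) 40.3, contributions paid to international organisations 14.6; capital account: sale of embassy land to a foreign government 16.2.)

124.7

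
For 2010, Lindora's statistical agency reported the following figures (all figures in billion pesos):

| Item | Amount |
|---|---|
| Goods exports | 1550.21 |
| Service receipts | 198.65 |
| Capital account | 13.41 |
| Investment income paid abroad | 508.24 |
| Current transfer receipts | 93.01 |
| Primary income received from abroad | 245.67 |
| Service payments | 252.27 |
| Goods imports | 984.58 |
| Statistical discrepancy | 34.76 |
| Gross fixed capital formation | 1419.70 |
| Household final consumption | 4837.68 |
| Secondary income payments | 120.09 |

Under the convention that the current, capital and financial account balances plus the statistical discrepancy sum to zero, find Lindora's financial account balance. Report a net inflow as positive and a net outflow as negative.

-270.53

Goods balance = 1550.21 - 984.58 = 565.63
Services balance = 198.65 - 252.27 = -53.62
Trade balance (goods + services) = 565.63 + (-53.62) = 512.01
Net primary income = 245.67 - 508.24 = -262.57
Net secondary income = 93.01 - 120.09 = -27.08
Current account = 512.01 + (-262.57) + (-27.08) = 222.36
Financial account = -(222.36 + 13.41 + 34.76) = -270.53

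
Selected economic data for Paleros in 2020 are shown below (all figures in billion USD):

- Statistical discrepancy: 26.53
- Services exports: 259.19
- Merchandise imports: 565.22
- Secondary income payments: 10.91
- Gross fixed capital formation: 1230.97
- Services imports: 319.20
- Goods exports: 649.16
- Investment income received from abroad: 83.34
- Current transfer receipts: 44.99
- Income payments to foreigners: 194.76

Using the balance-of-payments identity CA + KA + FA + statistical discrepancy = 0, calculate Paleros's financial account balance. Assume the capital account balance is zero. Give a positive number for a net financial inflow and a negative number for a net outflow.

26.88

Goods balance = 649.16 - 565.22 = 83.94
Services balance = 259.19 - 319.20 = -60.01
Trade balance (goods + services) = 83.94 + (-60.01) = 23.93
Net primary income = 83.34 - 194.76 = -111.42
Net secondary income = 44.99 - 10.91 = 34.08
Current account = 23.93 + (-111.42) + 34.08 = -53.41
Financial account = -(-53.41 + 26.53) = 26.88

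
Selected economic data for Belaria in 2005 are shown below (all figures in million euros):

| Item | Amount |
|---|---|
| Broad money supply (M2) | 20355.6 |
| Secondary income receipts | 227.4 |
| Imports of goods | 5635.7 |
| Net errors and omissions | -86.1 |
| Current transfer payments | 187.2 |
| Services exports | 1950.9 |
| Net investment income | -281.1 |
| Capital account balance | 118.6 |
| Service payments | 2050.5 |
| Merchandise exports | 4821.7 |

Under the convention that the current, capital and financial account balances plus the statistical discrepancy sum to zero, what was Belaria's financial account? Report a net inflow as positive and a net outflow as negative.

1122.0

Goods balance = 4821.7 - 5635.7 = -814.0
Services balance = 1950.9 - 2050.5 = -99.6
Trade balance (goods + services) = -814.0 + (-99.6) = -913.6
Net primary income = -281.1
Net secondary income = 227.4 - 187.2 = 40.2
Current account = -913.6 + (-281.1) + 40.2 = -1154.5
Financial account = -(-1154.5 + 118.6 + (-86.1)) = 1122.0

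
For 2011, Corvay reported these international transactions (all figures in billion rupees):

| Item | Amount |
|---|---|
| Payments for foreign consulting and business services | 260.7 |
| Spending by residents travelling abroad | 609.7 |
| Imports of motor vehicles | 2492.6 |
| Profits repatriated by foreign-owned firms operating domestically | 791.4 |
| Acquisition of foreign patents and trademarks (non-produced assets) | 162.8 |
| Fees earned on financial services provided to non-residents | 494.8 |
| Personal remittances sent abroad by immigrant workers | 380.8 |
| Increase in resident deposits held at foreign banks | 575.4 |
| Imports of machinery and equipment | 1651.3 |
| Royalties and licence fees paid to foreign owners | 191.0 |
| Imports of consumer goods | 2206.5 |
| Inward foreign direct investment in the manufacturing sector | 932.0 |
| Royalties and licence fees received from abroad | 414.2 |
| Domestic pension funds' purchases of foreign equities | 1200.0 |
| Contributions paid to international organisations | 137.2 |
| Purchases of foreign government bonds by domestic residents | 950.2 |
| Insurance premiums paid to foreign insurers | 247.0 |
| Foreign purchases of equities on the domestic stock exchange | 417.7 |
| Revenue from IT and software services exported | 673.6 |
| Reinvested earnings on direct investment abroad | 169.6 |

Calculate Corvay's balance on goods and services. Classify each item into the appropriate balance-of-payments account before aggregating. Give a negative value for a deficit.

-6076.2

Goods: -2492.6 - 2206.5 - 1651.3 = -6350.4
Services: -247.0 + 414.2 + 673.6 + 494.8 - 191.0 - 260.7 - 609.7 = 274.2
Trade balance = -6350.4 + 274.2 = -6076.2
(Excluded from the trade balance — primary income: profits repatriated by foreign-owned firms operating domestically 791.4, reinvested earnings on direct investment abroad 169.6; capital account: acquisition of foreign patents and trademarks (non-produced assets) 162.8; secondary income: personal remittances sent abroad by immigrant workers 380.8, contributions paid to international organisations 137.2; financial account: increase in resident deposits held at foreign banks 575.4, inward foreign direct investment in the manufacturing sector 932.0, domestic pension funds' purchases of foreign equities 1200.0, purchases of foreign government bonds by domestic residents 950.2, foreign purchases of equities on the domestic stock exchange 417.7.)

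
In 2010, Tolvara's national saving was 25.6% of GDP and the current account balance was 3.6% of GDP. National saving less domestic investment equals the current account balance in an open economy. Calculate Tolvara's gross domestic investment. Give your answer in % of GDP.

22.0

I = S - CA = 25.6 - 3.6 = 22.0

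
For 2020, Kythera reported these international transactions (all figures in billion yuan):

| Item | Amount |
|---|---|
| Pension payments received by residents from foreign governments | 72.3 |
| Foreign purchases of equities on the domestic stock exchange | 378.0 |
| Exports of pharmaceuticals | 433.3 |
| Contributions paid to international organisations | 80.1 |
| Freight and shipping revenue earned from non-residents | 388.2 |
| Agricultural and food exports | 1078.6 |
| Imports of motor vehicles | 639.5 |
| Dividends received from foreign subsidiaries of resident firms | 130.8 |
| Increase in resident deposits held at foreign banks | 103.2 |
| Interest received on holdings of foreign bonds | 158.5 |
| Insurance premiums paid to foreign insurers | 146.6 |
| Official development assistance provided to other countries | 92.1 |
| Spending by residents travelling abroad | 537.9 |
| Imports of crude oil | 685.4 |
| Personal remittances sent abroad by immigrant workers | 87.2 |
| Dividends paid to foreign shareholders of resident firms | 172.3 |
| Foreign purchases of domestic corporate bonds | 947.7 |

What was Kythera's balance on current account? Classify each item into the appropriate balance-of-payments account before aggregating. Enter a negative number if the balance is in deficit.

Goods: 1078.6 - 685.4 - 639.5 + 433.3 = 187.0
Services: -537.9 + 388.2 - 146.6 = -296.3
Primary income: -172.3 + 130.8 + 158.5 = 117.0
Secondary income: 72.3 - 87.2 - 92.1 - 80.1 = -187.1
Current account = 187.0 + (-296.3) + 117.0 + (-187.1) = -179.4
(Excluded from the current account — financial account: foreign purchases of equities on the domestic stock exchange 378.0, increase in resident deposits held at foreign banks 103.2, foreign purchases of domestic corporate bonds 947.7.)

-179.4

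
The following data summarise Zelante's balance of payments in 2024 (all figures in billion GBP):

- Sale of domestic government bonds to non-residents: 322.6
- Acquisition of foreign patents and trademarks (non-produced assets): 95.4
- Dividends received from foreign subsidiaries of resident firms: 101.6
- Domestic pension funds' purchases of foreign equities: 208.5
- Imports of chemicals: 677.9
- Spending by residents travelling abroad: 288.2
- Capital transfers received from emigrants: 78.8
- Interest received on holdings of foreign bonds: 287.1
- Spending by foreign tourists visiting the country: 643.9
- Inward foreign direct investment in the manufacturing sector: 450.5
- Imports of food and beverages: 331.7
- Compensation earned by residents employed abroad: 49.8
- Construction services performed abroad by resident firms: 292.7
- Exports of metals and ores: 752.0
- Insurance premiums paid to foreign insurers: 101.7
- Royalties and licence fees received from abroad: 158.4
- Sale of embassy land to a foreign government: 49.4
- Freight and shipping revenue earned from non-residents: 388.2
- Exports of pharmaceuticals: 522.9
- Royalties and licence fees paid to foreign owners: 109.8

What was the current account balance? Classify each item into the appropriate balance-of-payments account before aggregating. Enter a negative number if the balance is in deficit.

Goods: -677.9 + 752.0 + 522.9 - 331.7 = 265.3
Services: 158.4 - 101.7 - 288.2 + 292.7 + 643.9 + 388.2 - 109.8 = 983.5
Primary income: 287.1 + 101.6 + 49.8 = 438.5
Current account = 265.3 + 983.5 + 438.5 = 1687.3
(Excluded from the current account — financial account: sale of domestic government bonds to non-residents 322.6, domestic pension funds' purchases of foreign equities 208.5, inward foreign direct investment in the manufacturing sector 450.5; capital account: acquisition of foreign patents and trademarks (non-produced assets) 95.4, capital transfers received from emigrants 78.8, sale of embassy land to a foreign government 49.4.)

1687.3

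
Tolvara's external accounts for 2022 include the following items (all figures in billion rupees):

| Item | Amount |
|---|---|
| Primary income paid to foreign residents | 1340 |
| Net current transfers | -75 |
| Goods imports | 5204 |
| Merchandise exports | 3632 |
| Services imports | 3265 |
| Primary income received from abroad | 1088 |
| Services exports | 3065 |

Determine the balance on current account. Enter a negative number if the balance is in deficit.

-2099

Goods balance = 3632 - 5204 = -1572
Services balance = 3065 - 3265 = -200
Trade balance (goods + services) = -1572 + (-200) = -1772
Net primary income = 1088 - 1340 = -252
Net secondary income = -75
Current account = -1772 + (-252) + (-75) = -2099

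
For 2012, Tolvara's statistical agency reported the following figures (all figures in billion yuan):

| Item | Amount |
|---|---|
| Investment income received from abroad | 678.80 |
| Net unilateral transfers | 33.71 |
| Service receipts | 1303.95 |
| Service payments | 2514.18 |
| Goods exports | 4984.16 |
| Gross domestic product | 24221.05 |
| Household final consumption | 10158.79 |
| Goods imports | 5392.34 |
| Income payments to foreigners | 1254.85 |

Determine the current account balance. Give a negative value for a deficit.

Goods balance = 4984.16 - 5392.34 = -408.18
Services balance = 1303.95 - 2514.18 = -1210.23
Trade balance (goods + services) = -408.18 + (-1210.23) = -1618.41
Net primary income = 678.80 - 1254.85 = -576.05
Net secondary income = 33.71
Current account = -1618.41 + (-576.05) + 33.71 = -2160.75

-2160.75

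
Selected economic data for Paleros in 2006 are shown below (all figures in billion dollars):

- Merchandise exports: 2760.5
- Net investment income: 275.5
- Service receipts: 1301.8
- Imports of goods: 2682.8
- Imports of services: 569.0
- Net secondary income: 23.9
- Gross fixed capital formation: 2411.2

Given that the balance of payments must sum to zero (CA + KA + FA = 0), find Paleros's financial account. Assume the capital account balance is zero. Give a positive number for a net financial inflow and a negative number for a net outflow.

-1109.9

Goods balance = 2760.5 - 2682.8 = 77.7
Services balance = 1301.8 - 569.0 = 732.8
Trade balance (goods + services) = 77.7 + 732.8 = 810.5
Net primary income = 275.5
Net secondary income = 23.9
Current account = 810.5 + 275.5 + 23.9 = 1109.9
Financial account = -(1109.9) = -1109.9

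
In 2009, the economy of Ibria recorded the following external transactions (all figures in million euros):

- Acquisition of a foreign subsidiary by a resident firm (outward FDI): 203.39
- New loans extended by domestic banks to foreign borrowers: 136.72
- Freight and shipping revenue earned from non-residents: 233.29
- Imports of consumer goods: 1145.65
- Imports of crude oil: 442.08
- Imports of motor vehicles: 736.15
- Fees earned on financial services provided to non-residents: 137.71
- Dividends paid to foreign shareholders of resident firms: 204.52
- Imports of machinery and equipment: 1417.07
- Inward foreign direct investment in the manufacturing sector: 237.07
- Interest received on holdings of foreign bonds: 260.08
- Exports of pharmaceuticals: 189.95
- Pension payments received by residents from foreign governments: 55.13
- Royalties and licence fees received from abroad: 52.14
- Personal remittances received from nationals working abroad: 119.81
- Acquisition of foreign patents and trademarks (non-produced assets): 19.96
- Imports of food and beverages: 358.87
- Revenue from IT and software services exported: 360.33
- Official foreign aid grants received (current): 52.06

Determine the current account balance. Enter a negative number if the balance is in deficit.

Goods: -358.87 - 736.15 + 189.95 - 442.08 - 1145.65 - 1417.07 = -3909.87
Services: 52.14 + 233.29 + 360.33 + 137.71 = 783.47
Primary income: 260.08 - 204.52 = 55.56
Secondary income: 55.13 + 52.06 + 119.81 = 227.00
Current account = (-3909.87) + 783.47 + 55.56 + 227.00 = -2843.84
(Excluded from the current account — financial account: acquisition of a foreign subsidiary by a resident firm (outward FDI) 203.39, new loans extended by domestic banks to foreign borrowers 136.72, inward foreign direct investment in the manufacturing sector 237.07; capital account: acquisition of foreign patents and trademarks (non-produced assets) 19.96.)

-2843.84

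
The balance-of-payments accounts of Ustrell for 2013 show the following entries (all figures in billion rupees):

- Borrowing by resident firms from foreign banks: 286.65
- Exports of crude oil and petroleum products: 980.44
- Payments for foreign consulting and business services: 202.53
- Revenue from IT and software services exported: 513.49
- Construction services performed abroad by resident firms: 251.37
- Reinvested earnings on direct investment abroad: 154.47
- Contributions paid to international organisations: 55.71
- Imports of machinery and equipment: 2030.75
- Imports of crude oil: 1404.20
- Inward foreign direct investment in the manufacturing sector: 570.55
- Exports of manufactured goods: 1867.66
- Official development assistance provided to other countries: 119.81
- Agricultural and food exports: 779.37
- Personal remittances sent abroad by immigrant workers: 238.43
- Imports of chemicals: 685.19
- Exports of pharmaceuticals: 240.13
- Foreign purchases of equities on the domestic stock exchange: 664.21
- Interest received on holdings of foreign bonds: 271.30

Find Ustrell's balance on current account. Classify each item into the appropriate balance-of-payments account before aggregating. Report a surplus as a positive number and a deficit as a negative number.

Goods: 1867.66 + 980.44 + 240.13 - 1404.20 - 685.19 - 2030.75 + 779.37 = -252.54
Services: 513.49 + 251.37 - 202.53 = 562.33
Primary income: 154.47 + 271.30 = 425.77
Secondary income: -119.81 - 238.43 - 55.71 = -413.95
Current account = (-252.54) + 562.33 + 425.77 + (-413.95) = 321.61
(Excluded from the current account — financial account: borrowing by resident firms from foreign banks 286.65, inward foreign direct investment in the manufacturing sector 570.55, foreign purchases of equities on the domestic stock exchange 664.21.)

321.61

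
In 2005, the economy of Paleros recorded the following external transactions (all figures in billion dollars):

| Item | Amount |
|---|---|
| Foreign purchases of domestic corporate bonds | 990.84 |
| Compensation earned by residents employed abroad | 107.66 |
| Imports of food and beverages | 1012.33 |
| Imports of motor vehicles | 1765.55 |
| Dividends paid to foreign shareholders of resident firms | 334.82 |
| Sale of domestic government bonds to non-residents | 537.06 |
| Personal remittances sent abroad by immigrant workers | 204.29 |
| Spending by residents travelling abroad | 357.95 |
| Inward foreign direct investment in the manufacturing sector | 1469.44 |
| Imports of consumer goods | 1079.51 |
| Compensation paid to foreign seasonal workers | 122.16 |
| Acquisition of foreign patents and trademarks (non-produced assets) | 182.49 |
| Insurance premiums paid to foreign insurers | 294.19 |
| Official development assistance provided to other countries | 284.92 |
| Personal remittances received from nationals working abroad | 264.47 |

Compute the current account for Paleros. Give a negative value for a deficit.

Goods: -1012.33 - 1079.51 - 1765.55 = -3857.39
Services: -357.95 - 294.19 = -652.14
Primary income: 107.66 - 334.82 - 122.16 = -349.32
Secondary income: -204.29 - 284.92 + 264.47 = -224.74
Current account = (-3857.39) + (-652.14) + (-349.32) + (-224.74) = -5083.59
(Excluded from the current account — financial account: foreign purchases of domestic corporate bonds 990.84, sale of domestic government bonds to non-residents 537.06, inward foreign direct investment in the manufacturing sector 1469.44; capital account: acquisition of foreign patents and trademarks (non-produced assets) 182.49.)

-5083.59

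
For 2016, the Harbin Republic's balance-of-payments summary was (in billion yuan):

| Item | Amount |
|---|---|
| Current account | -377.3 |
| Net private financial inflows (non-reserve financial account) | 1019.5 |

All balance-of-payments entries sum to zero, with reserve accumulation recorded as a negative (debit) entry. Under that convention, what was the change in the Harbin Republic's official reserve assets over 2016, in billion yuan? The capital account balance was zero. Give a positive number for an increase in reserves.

642.2

Official reserve transactions balance = -((-377.3) + 1019.5) = -642.2
An accumulation of reserves is recorded as a debit (negative entry), so the change in the stock of reserves is the negative of that balance.
Change in official reserves = -(-642.2) = 642.2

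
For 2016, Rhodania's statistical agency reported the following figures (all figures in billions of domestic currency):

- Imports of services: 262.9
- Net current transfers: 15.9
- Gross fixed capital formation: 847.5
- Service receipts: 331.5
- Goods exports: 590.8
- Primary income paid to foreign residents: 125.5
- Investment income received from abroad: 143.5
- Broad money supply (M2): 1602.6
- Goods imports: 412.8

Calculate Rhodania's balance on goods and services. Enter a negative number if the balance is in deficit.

Goods balance = 590.8 - 412.8 = 178.0
Services balance = 331.5 - 262.9 = 68.6
Trade balance (goods + services) = 178.0 + 68.6 = 246.6

246.6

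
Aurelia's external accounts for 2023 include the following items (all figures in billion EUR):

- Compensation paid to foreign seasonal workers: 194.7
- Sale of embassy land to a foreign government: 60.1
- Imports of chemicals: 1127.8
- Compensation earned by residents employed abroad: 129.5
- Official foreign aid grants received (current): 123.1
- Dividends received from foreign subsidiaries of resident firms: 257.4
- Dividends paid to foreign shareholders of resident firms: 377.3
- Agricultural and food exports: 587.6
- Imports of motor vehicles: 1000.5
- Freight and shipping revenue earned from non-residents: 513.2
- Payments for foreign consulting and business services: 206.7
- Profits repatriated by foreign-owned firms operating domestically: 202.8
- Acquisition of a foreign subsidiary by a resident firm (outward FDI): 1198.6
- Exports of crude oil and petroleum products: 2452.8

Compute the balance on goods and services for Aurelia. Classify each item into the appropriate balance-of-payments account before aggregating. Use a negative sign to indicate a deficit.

1218.6

Goods: 587.6 - 1127.8 + 2452.8 - 1000.5 = 912.1
Services: 513.2 - 206.7 = 306.5
Trade balance = 912.1 + 306.5 = 1218.6
(Excluded from the trade balance — primary income: compensation paid to foreign seasonal workers 194.7, compensation earned by residents employed abroad 129.5, dividends received from foreign subsidiaries of resident firms 257.4, dividends paid to foreign shareholders of resident firms 377.3, profits repatriated by foreign-owned firms operating domestically 202.8; capital account: sale of embassy land to a foreign government 60.1; secondary income: official foreign aid grants received (current) 123.1; financial account: acquisition of a foreign subsidiary by a resident firm (outward FDI) 1198.6.)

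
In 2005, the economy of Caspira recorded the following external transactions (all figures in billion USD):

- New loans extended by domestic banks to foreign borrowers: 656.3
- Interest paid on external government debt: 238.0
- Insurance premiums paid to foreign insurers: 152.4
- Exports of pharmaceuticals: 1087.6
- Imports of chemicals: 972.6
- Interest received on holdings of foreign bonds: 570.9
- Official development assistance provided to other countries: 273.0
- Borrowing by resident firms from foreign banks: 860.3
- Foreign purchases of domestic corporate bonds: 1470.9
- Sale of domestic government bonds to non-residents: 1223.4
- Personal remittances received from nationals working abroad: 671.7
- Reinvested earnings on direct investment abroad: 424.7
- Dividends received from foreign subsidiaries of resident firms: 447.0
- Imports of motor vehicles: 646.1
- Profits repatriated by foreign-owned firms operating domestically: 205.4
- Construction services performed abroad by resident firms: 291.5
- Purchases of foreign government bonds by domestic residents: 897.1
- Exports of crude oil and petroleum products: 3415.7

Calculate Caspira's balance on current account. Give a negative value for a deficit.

4421.6

Goods: -972.6 + 3415.7 - 646.1 + 1087.6 = 2884.6
Services: 291.5 - 152.4 = 139.1
Primary income: 447.0 + 424.7 - 205.4 - 238.0 + 570.9 = 999.2
Secondary income: -273.0 + 671.7 = 398.7
Current account = 2884.6 + 139.1 + 999.2 + 398.7 = 4421.6
(Excluded from the current account — financial account: new loans extended by domestic banks to foreign borrowers 656.3, borrowing by resident firms from foreign banks 860.3, foreign purchases of domestic corporate bonds 1470.9, sale of domestic government bonds to non-residents 1223.4, purchases of foreign government bonds by domestic residents 897.1.)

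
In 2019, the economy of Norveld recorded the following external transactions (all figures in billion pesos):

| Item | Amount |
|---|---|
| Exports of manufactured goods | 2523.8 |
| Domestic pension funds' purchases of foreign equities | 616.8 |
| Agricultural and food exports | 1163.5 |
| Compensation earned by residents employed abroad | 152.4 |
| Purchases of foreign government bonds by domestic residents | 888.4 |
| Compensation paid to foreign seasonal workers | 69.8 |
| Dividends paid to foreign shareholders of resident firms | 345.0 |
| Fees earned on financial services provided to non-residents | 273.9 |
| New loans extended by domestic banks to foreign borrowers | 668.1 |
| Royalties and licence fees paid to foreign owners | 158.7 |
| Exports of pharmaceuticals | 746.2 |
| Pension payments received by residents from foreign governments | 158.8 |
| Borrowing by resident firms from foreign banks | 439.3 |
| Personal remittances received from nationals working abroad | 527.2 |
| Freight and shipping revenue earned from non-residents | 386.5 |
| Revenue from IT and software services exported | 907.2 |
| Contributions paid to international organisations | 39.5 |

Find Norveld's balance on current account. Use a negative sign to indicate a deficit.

6226.5

Goods: 1163.5 + 746.2 + 2523.8 = 4433.5
Services: 273.9 + 907.2 + 386.5 - 158.7 = 1408.9
Primary income: -345.0 + 152.4 - 69.8 = -262.4
Secondary income: 158.8 - 39.5 + 527.2 = 646.5
Current account = 4433.5 + 1408.9 + (-262.4) + 646.5 = 6226.5
(Excluded from the current account — financial account: domestic pension funds' purchases of foreign equities 616.8, purchases of foreign government bonds by domestic residents 888.4, new loans extended by domestic banks to foreign borrowers 668.1, borrowing by resident firms from foreign banks 439.3.)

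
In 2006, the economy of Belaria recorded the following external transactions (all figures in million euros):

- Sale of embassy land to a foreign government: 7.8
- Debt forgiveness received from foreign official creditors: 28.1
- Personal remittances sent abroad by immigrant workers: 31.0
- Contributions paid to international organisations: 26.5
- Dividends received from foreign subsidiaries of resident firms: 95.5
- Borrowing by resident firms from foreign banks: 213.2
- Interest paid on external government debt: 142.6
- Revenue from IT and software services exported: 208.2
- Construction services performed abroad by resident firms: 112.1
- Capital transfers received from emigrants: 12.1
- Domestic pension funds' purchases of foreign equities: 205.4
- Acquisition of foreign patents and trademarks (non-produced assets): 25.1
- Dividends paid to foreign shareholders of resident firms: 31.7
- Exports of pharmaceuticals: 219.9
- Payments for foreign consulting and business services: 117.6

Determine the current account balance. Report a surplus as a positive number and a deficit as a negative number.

286.3

Goods: 219.9
Services: -117.6 + 208.2 + 112.1 = 202.7
Primary income: -142.6 + 95.5 - 31.7 = -78.8
Secondary income: -26.5 - 31.0 = -57.5
Current account = 219.9 + 202.7 + (-78.8) + (-57.5) = 286.3
(Excluded from the current account — capital account: sale of embassy land to a foreign government 7.8, debt forgiveness received from foreign official creditors 28.1, capital transfers received from emigrants 12.1, acquisition of foreign patents and trademarks (non-produced assets) 25.1; financial account: borrowing by resident firms from foreign banks 213.2, domestic pension funds' purchases of foreign equities 205.4.)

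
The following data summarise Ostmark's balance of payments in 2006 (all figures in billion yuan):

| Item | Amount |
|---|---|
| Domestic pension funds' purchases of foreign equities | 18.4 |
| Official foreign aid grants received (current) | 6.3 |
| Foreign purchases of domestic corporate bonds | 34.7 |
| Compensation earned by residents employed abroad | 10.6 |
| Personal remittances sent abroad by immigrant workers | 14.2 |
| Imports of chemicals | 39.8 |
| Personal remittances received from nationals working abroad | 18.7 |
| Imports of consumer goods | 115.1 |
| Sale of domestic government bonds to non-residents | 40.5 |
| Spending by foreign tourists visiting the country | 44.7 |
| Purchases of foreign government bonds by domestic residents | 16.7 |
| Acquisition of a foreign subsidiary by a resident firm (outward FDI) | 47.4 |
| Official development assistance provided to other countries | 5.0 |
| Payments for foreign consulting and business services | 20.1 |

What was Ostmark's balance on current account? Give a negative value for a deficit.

Goods: -39.8 - 115.1 = -154.9
Services: -20.1 + 44.7 = 24.6
Primary income: 10.6
Secondary income: 6.3 - 5.0 - 14.2 + 18.7 = 5.8
Current account = (-154.9) + 24.6 + 10.6 + 5.8 = -113.9
(Excluded from the current account — financial account: domestic pension funds' purchases of foreign equities 18.4, foreign purchases of domestic corporate bonds 34.7, sale of domestic government bonds to non-residents 40.5, purchases of foreign government bonds by domestic residents 16.7, acquisition of a foreign subsidiary by a resident firm (outward FDI) 47.4.)

-113.9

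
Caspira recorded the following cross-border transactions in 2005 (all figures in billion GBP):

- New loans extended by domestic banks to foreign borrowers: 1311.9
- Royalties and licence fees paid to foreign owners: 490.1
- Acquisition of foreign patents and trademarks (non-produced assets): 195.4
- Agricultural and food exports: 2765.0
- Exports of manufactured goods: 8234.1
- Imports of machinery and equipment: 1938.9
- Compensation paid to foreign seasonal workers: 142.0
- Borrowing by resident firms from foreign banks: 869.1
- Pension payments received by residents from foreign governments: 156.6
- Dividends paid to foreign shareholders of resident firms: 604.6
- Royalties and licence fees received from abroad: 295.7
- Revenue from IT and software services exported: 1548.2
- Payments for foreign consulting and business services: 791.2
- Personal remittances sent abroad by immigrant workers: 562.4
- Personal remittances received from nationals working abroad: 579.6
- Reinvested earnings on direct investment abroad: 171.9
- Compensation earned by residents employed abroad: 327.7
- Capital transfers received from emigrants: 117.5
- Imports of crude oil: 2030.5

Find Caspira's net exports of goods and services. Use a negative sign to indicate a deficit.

7592.3

Goods: 8234.1 - 1938.9 - 2030.5 + 2765.0 = 7029.7
Services: -791.2 + 295.7 + 1548.2 - 490.1 = 562.6
Trade balance = 7029.7 + 562.6 = 7592.3
(Excluded from the trade balance — financial account: new loans extended by domestic banks to foreign borrowers 1311.9, borrowing by resident firms from foreign banks 869.1; capital account: acquisition of foreign patents and trademarks (non-produced assets) 195.4, capital transfers received from emigrants 117.5; primary income: compensation paid to foreign seasonal workers 142.0, dividends paid to foreign shareholders of resident firms 604.6, reinvested earnings on direct investment abroad 171.9, compensation earned by residents employed abroad 327.7; secondary income: pension payments received by residents from foreign governments 156.6, personal remittances sent abroad by immigrant workers 562.4, personal remittances received from nationals working abroad 579.6.)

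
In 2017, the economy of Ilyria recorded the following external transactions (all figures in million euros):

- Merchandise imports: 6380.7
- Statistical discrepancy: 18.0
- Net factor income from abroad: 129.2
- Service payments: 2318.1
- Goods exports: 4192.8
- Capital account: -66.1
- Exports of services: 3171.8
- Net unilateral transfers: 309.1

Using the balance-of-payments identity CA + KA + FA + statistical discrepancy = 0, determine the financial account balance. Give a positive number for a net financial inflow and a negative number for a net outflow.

944.0

Goods balance = 4192.8 - 6380.7 = -2187.9
Services balance = 3171.8 - 2318.1 = 853.7
Trade balance (goods + services) = -2187.9 + 853.7 = -1334.2
Net primary income = 129.2
Net secondary income = 309.1
Current account = -1334.2 + 129.2 + 309.1 = -895.9
Financial account = -(-895.9 + (-66.1) + 18.0) = 944.0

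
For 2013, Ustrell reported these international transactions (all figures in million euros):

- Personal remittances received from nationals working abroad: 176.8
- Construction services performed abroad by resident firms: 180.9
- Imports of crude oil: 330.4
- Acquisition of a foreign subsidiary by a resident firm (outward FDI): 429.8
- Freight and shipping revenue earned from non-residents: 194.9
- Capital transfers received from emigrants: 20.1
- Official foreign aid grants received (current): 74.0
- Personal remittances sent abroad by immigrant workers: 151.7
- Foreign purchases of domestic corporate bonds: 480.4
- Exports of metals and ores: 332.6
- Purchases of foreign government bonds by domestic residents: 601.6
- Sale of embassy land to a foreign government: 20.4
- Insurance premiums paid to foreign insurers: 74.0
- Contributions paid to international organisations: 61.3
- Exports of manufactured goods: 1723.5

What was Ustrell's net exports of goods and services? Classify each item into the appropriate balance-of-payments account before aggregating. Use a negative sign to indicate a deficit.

Goods: 332.6 - 330.4 + 1723.5 = 1725.7
Services: 194.9 - 74.0 + 180.9 = 301.8
Trade balance = 1725.7 + 301.8 = 2027.5
(Excluded from the trade balance — secondary income: personal remittances received from nationals working abroad 176.8, official foreign aid grants received (current) 74.0, personal remittances sent abroad by immigrant workers 151.7, contributions paid to international organisations 61.3; financial account: acquisition of a foreign subsidiary by a resident firm (outward FDI) 429.8, foreign purchases of domestic corporate bonds 480.4, purchases of foreign government bonds by domestic residents 601.6; capital account: capital transfers received from emigrants 20.1, sale of embassy land to a foreign government 20.4.)

2027.5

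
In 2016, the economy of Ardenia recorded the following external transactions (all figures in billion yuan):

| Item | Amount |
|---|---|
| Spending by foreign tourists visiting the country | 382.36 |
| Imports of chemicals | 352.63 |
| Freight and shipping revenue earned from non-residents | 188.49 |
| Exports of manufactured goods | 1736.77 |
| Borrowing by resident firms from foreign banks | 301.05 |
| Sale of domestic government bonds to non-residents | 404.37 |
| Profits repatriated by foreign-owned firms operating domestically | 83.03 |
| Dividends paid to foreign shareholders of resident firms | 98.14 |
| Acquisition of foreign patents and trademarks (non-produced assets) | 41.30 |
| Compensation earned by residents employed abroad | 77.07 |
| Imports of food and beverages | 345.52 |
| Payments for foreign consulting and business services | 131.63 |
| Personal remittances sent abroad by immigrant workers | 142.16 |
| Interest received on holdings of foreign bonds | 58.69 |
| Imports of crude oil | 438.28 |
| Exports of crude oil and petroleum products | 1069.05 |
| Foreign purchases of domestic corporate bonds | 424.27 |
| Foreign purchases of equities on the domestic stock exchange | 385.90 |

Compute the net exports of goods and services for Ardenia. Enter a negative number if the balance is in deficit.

Goods: -438.28 - 352.63 + 1736.77 + 1069.05 - 345.52 = 1669.39
Services: -131.63 + 188.49 + 382.36 = 439.22
Trade balance = 1669.39 + 439.22 = 2108.61
(Excluded from the trade balance — financial account: borrowing by resident firms from foreign banks 301.05, sale of domestic government bonds to non-residents 404.37, foreign purchases of domestic corporate bonds 424.27, foreign purchases of equities on the domestic stock exchange 385.90; primary income: profits repatriated by foreign-owned firms operating domestically 83.03, dividends paid to foreign shareholders of resident firms 98.14, compensation earned by residents employed abroad 77.07, interest received on holdings of foreign bonds 58.69; capital account: acquisition of foreign patents and trademarks (non-produced assets) 41.30; secondary income: personal remittances sent abroad by immigrant workers 142.16.)

2108.61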